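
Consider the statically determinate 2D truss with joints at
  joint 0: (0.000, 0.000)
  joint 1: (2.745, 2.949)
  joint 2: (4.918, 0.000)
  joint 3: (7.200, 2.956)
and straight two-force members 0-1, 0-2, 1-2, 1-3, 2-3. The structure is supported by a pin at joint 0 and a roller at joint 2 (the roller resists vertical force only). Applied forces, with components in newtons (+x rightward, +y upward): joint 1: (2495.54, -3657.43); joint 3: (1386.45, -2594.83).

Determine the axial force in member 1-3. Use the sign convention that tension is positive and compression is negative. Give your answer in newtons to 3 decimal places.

N=4 nodes, M=5 members, R=3 reactions → 2N=8, M+R=8
member 0 (0-1): L=4.0288, (cx,cy)=(0.6813,0.7320)
member 1 (0-2): L=4.9180, (cx,cy)=(1.0000,0.0000)
member 2 (1-2): L=3.6631, (cx,cy)=(0.5932,-0.8050)
member 3 (1-3): L=4.4550, (cx,cy)=(1.0000,0.0016)
member 4 (2-3): L=3.7344, (cx,cy)=(0.6111,0.7916)
solve A·x = −loads:
  F[0-1] = +2619.9832 N (tension)
  F[0-2] = +2096.9012 N (tension)
  F[1-2] = -6918.6458 N (compression)
  F[1-3] = +3393.7515 N (tension)
  F[2-3] = -3284.8268 N (compression)
  Rx@0 = -3881.9900 N
  Ry@0 = -1917.7512 N
  Ry@2 = +8170.0112 N

3393.751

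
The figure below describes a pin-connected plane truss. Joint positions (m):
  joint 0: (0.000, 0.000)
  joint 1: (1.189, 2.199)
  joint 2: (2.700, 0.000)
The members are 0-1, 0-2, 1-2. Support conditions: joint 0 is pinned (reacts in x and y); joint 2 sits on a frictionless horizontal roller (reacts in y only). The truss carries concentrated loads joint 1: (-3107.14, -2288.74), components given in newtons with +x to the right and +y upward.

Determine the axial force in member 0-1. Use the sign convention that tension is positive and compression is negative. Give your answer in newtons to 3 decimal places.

N=3 nodes, M=3 members, R=3 reactions → 2N=6, M+R=6
member 0 (0-1): L=2.4999, (cx,cy)=(0.4756,0.8796)
member 1 (0-2): L=2.7000, (cx,cy)=(1.0000,0.0000)
member 2 (1-2): L=2.6681, (cx,cy)=(0.5663,-0.8242)
solve A·x = −loads:
  F[0-1] = -4332.9160 N (compression)
  F[0-2] = -1046.2934 N (compression)
  F[1-2] = +1847.5237 N (tension)
  Rx@0 = +3107.1400 N
  Ry@0 = +3811.4396 N
  Ry@2 = -1522.6996 N

-4332.916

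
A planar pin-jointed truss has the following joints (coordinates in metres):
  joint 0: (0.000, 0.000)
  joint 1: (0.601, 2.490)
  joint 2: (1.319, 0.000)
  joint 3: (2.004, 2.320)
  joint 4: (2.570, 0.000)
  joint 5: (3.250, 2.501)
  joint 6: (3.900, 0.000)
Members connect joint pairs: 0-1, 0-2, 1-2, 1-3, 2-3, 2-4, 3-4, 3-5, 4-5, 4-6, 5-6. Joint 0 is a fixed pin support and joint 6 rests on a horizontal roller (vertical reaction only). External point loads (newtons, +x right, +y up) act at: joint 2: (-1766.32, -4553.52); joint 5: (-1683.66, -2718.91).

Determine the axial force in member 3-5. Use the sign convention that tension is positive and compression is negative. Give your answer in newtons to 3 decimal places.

-2518.716

N=7 nodes, M=11 members, R=3 reactions → 2N=14, M+R=14
member 0 (0-1): L=2.5615, (cx,cy)=(0.2346,0.9721)
member 1 (0-2): L=1.3190, (cx,cy)=(1.0000,0.0000)
member 2 (1-2): L=2.5915, (cx,cy)=(0.2771,-0.9609)
member 3 (1-3): L=1.4133, (cx,cy)=(0.9927,-0.1203)
member 4 (2-3): L=2.4190, (cx,cy)=(0.2832,0.9591)
member 5 (2-4): L=1.2510, (cx,cy)=(1.0000,0.0000)
member 6 (3-4): L=2.3880, (cx,cy)=(0.2370,-0.9715)
member 7 (3-5): L=1.2591, (cx,cy)=(0.9896,0.1438)
member 8 (4-5): L=2.5918, (cx,cy)=(0.2624,0.9650)
member 9 (4-6): L=1.3300, (cx,cy)=(1.0000,0.0000)
member 10 (5-6): L=2.5841, (cx,cy)=(0.2515,-0.9678)
solve A·x = −loads:
  F[0-1] = -4676.9032 N (compression)
  F[0-2] = -2352.6484 N (compression)
  F[1-2] = +5046.2786 N (tension)
  F[1-3] = -2513.7299 N (compression)
  F[2-3] = -307.8018 N (compression)
  F[2-4] = +898.9787 N (tension)
  F[3-4] = -380.0816 N (compression)
  F[3-5] = -2518.7155 N (compression)
  F[4-5] = +382.6568 N (tension)
  F[4-6] = +708.4977 N (tension)
  F[5-6] = -2816.6448 N (compression)
  Rx@0 = +3449.9800 N
  Ry@0 = +4546.3488 N
  Ry@6 = +2726.0812 N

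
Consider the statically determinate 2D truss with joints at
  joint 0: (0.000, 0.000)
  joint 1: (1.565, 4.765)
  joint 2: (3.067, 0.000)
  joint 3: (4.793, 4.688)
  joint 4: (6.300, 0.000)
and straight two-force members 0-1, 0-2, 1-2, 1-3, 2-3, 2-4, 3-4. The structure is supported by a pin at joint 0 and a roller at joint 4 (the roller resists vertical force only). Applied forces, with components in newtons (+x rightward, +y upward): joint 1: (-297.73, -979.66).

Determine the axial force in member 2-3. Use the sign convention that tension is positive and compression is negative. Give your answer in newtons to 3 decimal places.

N=5 nodes, M=7 members, R=3 reactions → 2N=10, M+R=10
member 0 (0-1): L=5.0154, (cx,cy)=(0.3120,0.9501)
member 1 (0-2): L=3.0670, (cx,cy)=(1.0000,0.0000)
member 2 (1-2): L=4.9961, (cx,cy)=(0.3006,-0.9537)
member 3 (1-3): L=3.2289, (cx,cy)=(0.9997,-0.0238)
member 4 (2-3): L=4.9956, (cx,cy)=(0.3455,0.9384)
member 5 (2-4): L=3.2330, (cx,cy)=(1.0000,0.0000)
member 6 (3-4): L=4.9243, (cx,cy)=(0.3060,-0.9520)
solve A·x = −loads:
  F[0-1] = -1012.0182 N (compression)
  F[0-2] = +18.0577 N (tension)
  F[1-2] = -18.7428 N (compression)
  F[1-3] = -12.4265 N (compression)
  F[2-3] = +19.0489 N (tension)
  F[2-4] = +5.8416 N (tension)
  F[3-4] = -19.0880 N (compression)
  Rx@0 = +297.7300 N
  Ry@0 = +961.4879 N
  Ry@4 = +18.1721 N

19.049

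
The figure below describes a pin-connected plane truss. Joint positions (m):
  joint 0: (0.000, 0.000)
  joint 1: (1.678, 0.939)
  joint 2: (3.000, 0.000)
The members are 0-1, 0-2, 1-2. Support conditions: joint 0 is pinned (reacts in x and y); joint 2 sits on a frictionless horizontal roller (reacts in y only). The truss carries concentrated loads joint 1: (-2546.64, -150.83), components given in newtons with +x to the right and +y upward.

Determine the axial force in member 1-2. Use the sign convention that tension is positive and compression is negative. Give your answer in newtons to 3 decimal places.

1230.809

N=3 nodes, M=3 members, R=3 reactions → 2N=6, M+R=6
member 0 (0-1): L=1.9229, (cx,cy)=(0.8727,0.4883)
member 1 (0-2): L=3.0000, (cx,cy)=(1.0000,0.0000)
member 2 (1-2): L=1.6215, (cx,cy)=(0.8153,-0.5791)
solve A·x = −loads:
  F[0-1] = -1768.3877 N (compression)
  F[0-2] = -1003.4446 N (compression)
  F[1-2] = +1230.8090 N (tension)
  Rx@0 = +2546.6400 N
  Ry@0 = +863.5641 N
  Ry@2 = -712.7341 N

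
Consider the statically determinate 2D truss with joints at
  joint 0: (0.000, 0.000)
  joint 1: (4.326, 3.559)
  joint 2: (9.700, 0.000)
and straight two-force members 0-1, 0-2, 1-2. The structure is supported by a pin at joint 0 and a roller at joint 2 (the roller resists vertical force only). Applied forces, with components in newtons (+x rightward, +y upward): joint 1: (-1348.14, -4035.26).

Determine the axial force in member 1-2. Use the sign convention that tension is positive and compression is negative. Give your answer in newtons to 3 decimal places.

-2363.465

N=3 nodes, M=3 members, R=3 reactions → 2N=6, M+R=6
member 0 (0-1): L=5.6019, (cx,cy)=(0.7722,0.6353)
member 1 (0-2): L=9.7000, (cx,cy)=(1.0000,0.0000)
member 2 (1-2): L=6.4456, (cx,cy)=(0.8337,-0.5522)
solve A·x = −loads:
  F[0-1] = -4297.4185 N (compression)
  F[0-2] = +1970.5177 N (tension)
  F[1-2] = -2363.4649 N (compression)
  Rx@0 = +1348.1400 N
  Ry@0 = +2730.2595 N
  Ry@2 = +1305.0005 N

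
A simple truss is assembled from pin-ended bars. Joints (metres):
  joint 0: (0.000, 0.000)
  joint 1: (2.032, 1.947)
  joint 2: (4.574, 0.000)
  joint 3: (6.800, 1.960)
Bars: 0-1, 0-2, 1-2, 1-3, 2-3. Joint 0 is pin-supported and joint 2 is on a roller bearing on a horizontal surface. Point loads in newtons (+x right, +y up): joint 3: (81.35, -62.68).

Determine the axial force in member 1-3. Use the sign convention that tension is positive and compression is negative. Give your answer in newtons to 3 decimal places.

N=4 nodes, M=5 members, R=3 reactions → 2N=8, M+R=8
member 0 (0-1): L=2.8142, (cx,cy)=(0.7220,0.6918)
member 1 (0-2): L=4.5740, (cx,cy)=(1.0000,0.0000)
member 2 (1-2): L=3.2020, (cx,cy)=(0.7939,-0.6081)
member 3 (1-3): L=4.7680, (cx,cy)=(1.0000,0.0027)
member 4 (2-3): L=2.9659, (cx,cy)=(0.7505,0.6608)
solve A·x = −loads:
  F[0-1] = +94.4770 N (tension)
  F[0-2] = +13.1332 N (tension)
  F[1-2] = -106.8080 N (compression)
  F[1-3] = +153.0109 N (tension)
  F[2-3] = -95.4802 N (compression)
  Rx@0 = -81.3500 N
  Ry@0 = -65.3633 N
  Ry@2 = +128.0433 N

153.011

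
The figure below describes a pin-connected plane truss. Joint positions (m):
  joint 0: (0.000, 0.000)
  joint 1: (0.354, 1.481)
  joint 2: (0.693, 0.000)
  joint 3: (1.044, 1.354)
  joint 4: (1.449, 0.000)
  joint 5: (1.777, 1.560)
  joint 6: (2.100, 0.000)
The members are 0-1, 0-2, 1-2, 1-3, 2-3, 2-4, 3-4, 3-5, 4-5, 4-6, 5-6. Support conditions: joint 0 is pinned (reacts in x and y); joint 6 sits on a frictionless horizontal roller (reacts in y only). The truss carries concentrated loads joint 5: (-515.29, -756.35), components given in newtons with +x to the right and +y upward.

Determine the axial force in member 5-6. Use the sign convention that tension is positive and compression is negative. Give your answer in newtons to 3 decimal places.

-262.685

N=7 nodes, M=11 members, R=3 reactions → 2N=14, M+R=14
member 0 (0-1): L=1.5227, (cx,cy)=(0.2325,0.9726)
member 1 (0-2): L=0.6930, (cx,cy)=(1.0000,0.0000)
member 2 (1-2): L=1.5193, (cx,cy)=(0.2231,-0.9748)
member 3 (1-3): L=0.7016, (cx,cy)=(0.9835,-0.1810)
member 4 (2-3): L=1.3988, (cx,cy)=(0.2509,0.9680)
member 5 (2-4): L=0.7560, (cx,cy)=(1.0000,0.0000)
member 6 (3-4): L=1.4133, (cx,cy)=(0.2866,-0.9581)
member 7 (3-5): L=0.7614, (cx,cy)=(0.9627,0.2706)
member 8 (4-5): L=1.5941, (cx,cy)=(0.2058,0.9786)
member 9 (4-6): L=0.6510, (cx,cy)=(1.0000,0.0000)
member 10 (5-6): L=1.5931, (cx,cy)=(0.2028,-0.9792)
solve A·x = −loads:
  F[0-1] = -513.1811 N (compression)
  F[0-2] = -395.9863 N (compression)
  F[1-2] = +558.0680 N (tension)
  F[1-3] = -247.9203 N (compression)
  F[2-3] = -561.9800 N (compression)
  F[2-4] = -130.4436 N (compression)
  F[3-4] = +376.4357 N (tension)
  F[3-5] = -511.8094 N (compression)
  F[4-5] = -368.5334 N (compression)
  F[4-6] = +53.2597 N (tension)
  F[5-6] = -262.6852 N (compression)
  Rx@0 = +515.2900 N
  Ry@0 = +499.1207 N
  Ry@6 = +257.2293 N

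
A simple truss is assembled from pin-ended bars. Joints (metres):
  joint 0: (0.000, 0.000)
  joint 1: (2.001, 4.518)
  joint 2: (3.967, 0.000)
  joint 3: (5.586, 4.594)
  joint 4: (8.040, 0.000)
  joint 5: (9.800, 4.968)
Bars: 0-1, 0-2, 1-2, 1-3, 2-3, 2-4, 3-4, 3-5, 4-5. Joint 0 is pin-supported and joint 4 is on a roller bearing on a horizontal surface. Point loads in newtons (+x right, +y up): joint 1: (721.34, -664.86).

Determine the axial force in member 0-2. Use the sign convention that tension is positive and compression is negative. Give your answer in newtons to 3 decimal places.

762.990

N=6 nodes, M=9 members, R=3 reactions → 2N=12, M+R=12
member 0 (0-1): L=4.9413, (cx,cy)=(0.4050,0.9143)
member 1 (0-2): L=3.9670, (cx,cy)=(1.0000,0.0000)
member 2 (1-2): L=4.9272, (cx,cy)=(0.3990,-0.9169)
member 3 (1-3): L=3.5858, (cx,cy)=(0.9998,0.0212)
member 4 (2-3): L=4.8709, (cx,cy)=(0.3324,0.9431)
member 5 (2-4): L=4.0730, (cx,cy)=(1.0000,0.0000)
member 6 (3-4): L=5.2084, (cx,cy)=(0.4712,-0.8820)
member 7 (3-5): L=4.2306, (cx,cy)=(0.9961,0.0884)
member 8 (4-5): L=5.2705, (cx,cy)=(0.3339,0.9426)
solve A·x = −loads:
  F[0-1] = -102.8497 N (compression)
  F[0-2] = +762.9895 N (tension)
  F[1-2] = -634.3115 N (compression)
  F[1-3] = -510.0087 N (compression)
  F[2-3] = +616.6919 N (tension)
  F[2-4] = +304.9182 N (tension)
  F[3-4] = -647.1564 N (compression)
  F[3-5] = +0.0000 N (tension)
  F[4-5] = -0.0000 N (compression)
  Rx@0 = -721.3400 N
  Ry@0 = +94.0392 N
  Ry@4 = +570.8208 N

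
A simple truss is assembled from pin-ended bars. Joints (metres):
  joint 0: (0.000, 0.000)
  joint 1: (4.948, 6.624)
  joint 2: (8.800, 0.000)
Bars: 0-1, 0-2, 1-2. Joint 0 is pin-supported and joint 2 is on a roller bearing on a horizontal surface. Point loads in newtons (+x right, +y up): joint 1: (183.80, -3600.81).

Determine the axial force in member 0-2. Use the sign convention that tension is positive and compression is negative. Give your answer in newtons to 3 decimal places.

N=3 nodes, M=3 members, R=3 reactions → 2N=6, M+R=6
member 0 (0-1): L=8.2680, (cx,cy)=(0.5985,0.8012)
member 1 (0-2): L=8.8000, (cx,cy)=(1.0000,0.0000)
member 2 (1-2): L=7.6626, (cx,cy)=(0.5027,-0.8645)
solve A·x = −loads:
  F[0-1] = -1794.6754 N (compression)
  F[0-2] = +1257.8249 N (tension)
  F[1-2] = -2502.1276 N (compression)
  Rx@0 = -183.8000 N
  Ry@0 = +1437.8215 N
  Ry@2 = +2162.9885 N

1257.825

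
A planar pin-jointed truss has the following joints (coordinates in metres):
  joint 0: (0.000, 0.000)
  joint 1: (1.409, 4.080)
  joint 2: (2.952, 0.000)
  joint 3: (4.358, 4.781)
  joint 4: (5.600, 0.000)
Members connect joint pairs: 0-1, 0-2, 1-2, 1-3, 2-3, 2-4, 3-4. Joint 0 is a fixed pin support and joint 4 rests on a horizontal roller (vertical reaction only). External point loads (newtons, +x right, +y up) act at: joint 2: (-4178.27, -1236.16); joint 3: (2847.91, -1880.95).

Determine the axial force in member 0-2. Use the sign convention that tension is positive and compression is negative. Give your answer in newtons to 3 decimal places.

-1824.100

N=5 nodes, M=7 members, R=3 reactions → 2N=10, M+R=10
member 0 (0-1): L=4.3164, (cx,cy)=(0.3264,0.9452)
member 1 (0-2): L=2.9520, (cx,cy)=(1.0000,0.0000)
member 2 (1-2): L=4.3620, (cx,cy)=(0.3537,-0.9353)
member 3 (1-3): L=3.0312, (cx,cy)=(0.9729,0.2313)
member 4 (2-3): L=4.9835, (cx,cy)=(0.2821,0.9594)
member 5 (2-4): L=2.6480, (cx,cy)=(1.0000,0.0000)
member 6 (3-4): L=4.9397, (cx,cy)=(0.2514,-0.9679)
solve A·x = −loads:
  F[0-1] = +1512.5623 N (tension)
  F[0-2] = -1824.0999 N (compression)
  F[1-2] = -1287.3281 N (compression)
  F[1-3] = +975.5591 N (tension)
  F[2-3] = +2543.5899 N (tension)
  F[2-4] = +1181.1647 N (tension)
  F[3-4] = -4697.7341 N (compression)
  Rx@0 = +1330.3600 N
  Ry@0 = -1429.7082 N
  Ry@4 = +4546.8182 N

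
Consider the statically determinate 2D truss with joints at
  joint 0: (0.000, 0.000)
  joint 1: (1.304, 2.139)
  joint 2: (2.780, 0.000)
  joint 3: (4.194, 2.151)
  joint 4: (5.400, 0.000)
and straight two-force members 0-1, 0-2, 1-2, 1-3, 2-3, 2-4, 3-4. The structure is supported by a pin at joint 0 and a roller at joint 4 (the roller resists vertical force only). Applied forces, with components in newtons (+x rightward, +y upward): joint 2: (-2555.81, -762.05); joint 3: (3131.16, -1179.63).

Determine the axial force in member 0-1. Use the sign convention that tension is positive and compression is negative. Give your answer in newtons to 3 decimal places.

N=5 nodes, M=7 members, R=3 reactions → 2N=10, M+R=10
member 0 (0-1): L=2.5051, (cx,cy)=(0.5205,0.8538)
member 1 (0-2): L=2.7800, (cx,cy)=(1.0000,0.0000)
member 2 (1-2): L=2.5988, (cx,cy)=(0.5679,-0.8231)
member 3 (1-3): L=2.8900, (cx,cy)=(1.0000,0.0042)
member 4 (2-3): L=2.5741, (cx,cy)=(0.5493,0.8356)
member 5 (2-4): L=2.6200, (cx,cy)=(1.0000,0.0000)
member 6 (3-4): L=2.4660, (cx,cy)=(0.4890,-0.8723)
solve A·x = −loads:
  F[0-1] = +719.1706 N (tension)
  F[0-2] = +201.0006 N (tension)
  F[1-2] = -742.0505 N (compression)
  F[1-3] = +795.8029 N (tension)
  F[2-3] = +1642.8602 N (tension)
  F[2-4] = +1432.9250 N (tension)
  F[3-4] = -2930.0303 N (compression)
  Rx@0 = -575.3500 N
  Ry@0 = -614.0593 N
  Ry@4 = +2555.7393 N

719.171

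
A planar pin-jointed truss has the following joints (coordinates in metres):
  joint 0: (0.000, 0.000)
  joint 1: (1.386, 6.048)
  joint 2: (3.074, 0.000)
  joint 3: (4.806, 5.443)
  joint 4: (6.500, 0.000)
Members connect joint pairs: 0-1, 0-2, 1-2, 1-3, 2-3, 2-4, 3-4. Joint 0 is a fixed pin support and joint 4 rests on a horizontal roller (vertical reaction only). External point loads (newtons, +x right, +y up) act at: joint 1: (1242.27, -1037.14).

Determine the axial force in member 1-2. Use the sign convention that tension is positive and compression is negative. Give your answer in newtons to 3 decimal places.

-1278.957

N=5 nodes, M=7 members, R=3 reactions → 2N=10, M+R=10
member 0 (0-1): L=6.2048, (cx,cy)=(0.2234,0.9747)
member 1 (0-2): L=3.0740, (cx,cy)=(1.0000,0.0000)
member 2 (1-2): L=6.2791, (cx,cy)=(0.2688,-0.9632)
member 3 (1-3): L=3.4731, (cx,cy)=(0.9847,-0.1742)
member 4 (2-3): L=5.7119, (cx,cy)=(0.3032,0.9529)
member 5 (2-4): L=3.4260, (cx,cy)=(1.0000,0.0000)
member 6 (3-4): L=5.7005, (cx,cy)=(0.2972,-0.9548)
solve A·x = −loads:
  F[0-1] = +348.7056 N (tension)
  F[0-2] = +1164.3775 N (tension)
  F[1-2] = -1278.9573 N (compression)
  F[1-3] = -833.3003 N (compression)
  F[2-3] = +1292.7408 N (tension)
  F[2-4] = +428.5682 N (tension)
  F[3-4] = -1442.1841 N (compression)
  Rx@0 = -1242.2700 N
  Ry@0 = -339.8946 N
  Ry@4 = +1377.0346 N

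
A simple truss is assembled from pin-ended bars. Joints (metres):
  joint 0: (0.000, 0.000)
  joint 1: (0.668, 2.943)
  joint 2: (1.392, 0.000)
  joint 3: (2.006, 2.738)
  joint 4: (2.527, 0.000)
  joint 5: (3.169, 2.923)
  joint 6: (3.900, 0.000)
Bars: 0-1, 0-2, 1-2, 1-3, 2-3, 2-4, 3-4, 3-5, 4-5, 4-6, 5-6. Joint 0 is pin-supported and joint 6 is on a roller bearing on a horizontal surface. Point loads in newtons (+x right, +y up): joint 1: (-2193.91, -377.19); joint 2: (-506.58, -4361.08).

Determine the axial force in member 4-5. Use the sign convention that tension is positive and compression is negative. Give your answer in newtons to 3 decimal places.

N=7 nodes, M=11 members, R=3 reactions → 2N=14, M+R=14
member 0 (0-1): L=3.0179, (cx,cy)=(0.2213,0.9752)
member 1 (0-2): L=1.3920, (cx,cy)=(1.0000,0.0000)
member 2 (1-2): L=3.0307, (cx,cy)=(0.2389,-0.9710)
member 3 (1-3): L=1.3536, (cx,cy)=(0.9885,-0.1514)
member 4 (2-3): L=2.8060, (cx,cy)=(0.2188,0.9758)
member 5 (2-4): L=1.1350, (cx,cy)=(1.0000,0.0000)
member 6 (3-4): L=2.7871, (cx,cy)=(0.1869,-0.9824)
member 7 (3-5): L=1.1776, (cx,cy)=(0.9876,0.1571)
member 8 (4-5): L=2.9927, (cx,cy)=(0.2145,0.9767)
member 9 (4-6): L=1.3730, (cx,cy)=(1.0000,0.0000)
member 10 (5-6): L=3.0130, (cx,cy)=(0.2426,-0.9701)
solve A·x = −loads:
  F[0-1] = -4894.0508 N (compression)
  F[0-2] = -1617.1969 N (compression)
  F[1-2] = +4521.7104 N (tension)
  F[1-3] = +30.8032 N (tension)
  F[2-3] = -30.4553 N (compression)
  F[2-4] = -23.7838 N (compression)
  F[3-4] = +37.7090 N (tension)
  F[3-5] = +16.9452 N (tension)
  F[4-5] = -37.9273 N (compression)
  F[4-6] = -8.5985 N (compression)
  F[5-6] = +35.4411 N (tension)
  Rx@0 = +2700.4900 N
  Ry@0 = +4772.6523 N
  Ry@6 = -34.3823 N

-37.927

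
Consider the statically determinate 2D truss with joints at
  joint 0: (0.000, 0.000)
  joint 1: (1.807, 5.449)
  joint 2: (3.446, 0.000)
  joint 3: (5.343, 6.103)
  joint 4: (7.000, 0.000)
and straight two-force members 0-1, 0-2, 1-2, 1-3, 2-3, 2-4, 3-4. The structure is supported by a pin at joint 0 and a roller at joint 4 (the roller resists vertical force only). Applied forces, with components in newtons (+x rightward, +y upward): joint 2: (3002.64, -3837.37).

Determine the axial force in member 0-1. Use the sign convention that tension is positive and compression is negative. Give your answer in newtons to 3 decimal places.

N=5 nodes, M=7 members, R=3 reactions → 2N=10, M+R=10
member 0 (0-1): L=5.7408, (cx,cy)=(0.3148,0.9492)
member 1 (0-2): L=3.4460, (cx,cy)=(1.0000,0.0000)
member 2 (1-2): L=5.6902, (cx,cy)=(0.2880,-0.9576)
member 3 (1-3): L=3.5960, (cx,cy)=(0.9833,0.1819)
member 4 (2-3): L=6.3910, (cx,cy)=(0.2968,0.9549)
member 5 (2-4): L=3.5540, (cx,cy)=(1.0000,0.0000)
member 6 (3-4): L=6.3239, (cx,cy)=(0.2620,-0.9651)
solve A·x = −loads:
  F[0-1] = -2052.6226 N (compression)
  F[0-2] = +3648.7321 N (tension)
  F[1-2] = +1809.0841 N (tension)
  F[1-3] = -1186.9784 N (compression)
  F[2-3] = +2204.3003 N (tension)
  F[2-4] = +512.8969 N (tension)
  F[3-4] = -1957.4717 N (compression)
  Rx@0 = -3002.6400 N
  Ry@0 = +1948.2876 N
  Ry@4 = +1889.0824 N

-2052.623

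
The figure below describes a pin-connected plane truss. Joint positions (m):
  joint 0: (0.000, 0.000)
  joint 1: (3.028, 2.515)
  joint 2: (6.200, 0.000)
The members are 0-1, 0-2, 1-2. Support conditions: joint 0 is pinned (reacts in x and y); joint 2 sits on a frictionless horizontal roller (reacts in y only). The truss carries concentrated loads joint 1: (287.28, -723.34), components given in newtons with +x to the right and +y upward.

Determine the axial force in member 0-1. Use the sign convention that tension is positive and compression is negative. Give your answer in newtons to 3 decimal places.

N=3 nodes, M=3 members, R=3 reactions → 2N=6, M+R=6
member 0 (0-1): L=3.9362, (cx,cy)=(0.7693,0.6389)
member 1 (0-2): L=6.2000, (cx,cy)=(1.0000,0.0000)
member 2 (1-2): L=4.0481, (cx,cy)=(0.7836,-0.6213)
solve A·x = −loads:
  F[0-1] = -396.8114 N (compression)
  F[0-2] = +592.5317 N (tension)
  F[1-2] = -756.1807 N (compression)
  Rx@0 = -287.2800 N
  Ry@0 = +253.5363 N
  Ry@2 = +469.8037 N

-396.811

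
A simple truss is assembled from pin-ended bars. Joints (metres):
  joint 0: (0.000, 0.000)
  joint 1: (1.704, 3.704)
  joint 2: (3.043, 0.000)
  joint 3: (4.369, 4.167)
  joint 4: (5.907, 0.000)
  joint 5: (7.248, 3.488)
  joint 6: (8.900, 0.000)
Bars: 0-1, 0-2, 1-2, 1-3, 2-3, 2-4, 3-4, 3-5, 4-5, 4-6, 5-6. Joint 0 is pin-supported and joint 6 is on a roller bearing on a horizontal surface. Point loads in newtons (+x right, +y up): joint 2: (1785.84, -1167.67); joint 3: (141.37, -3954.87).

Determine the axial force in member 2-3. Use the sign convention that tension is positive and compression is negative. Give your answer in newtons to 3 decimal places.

-1241.765

N=7 nodes, M=11 members, R=3 reactions → 2N=14, M+R=14
member 0 (0-1): L=4.0772, (cx,cy)=(0.4179,0.9085)
member 1 (0-2): L=3.0430, (cx,cy)=(1.0000,0.0000)
member 2 (1-2): L=3.9386, (cx,cy)=(0.3400,-0.9404)
member 3 (1-3): L=2.7049, (cx,cy)=(0.9852,0.1712)
member 4 (2-3): L=4.3729, (cx,cy)=(0.3032,0.9529)
member 5 (2-4): L=2.8640, (cx,cy)=(1.0000,0.0000)
member 6 (3-4): L=4.4418, (cx,cy)=(0.3463,-0.9381)
member 7 (3-5): L=2.9580, (cx,cy)=(0.9733,-0.2295)
member 8 (4-5): L=3.7369, (cx,cy)=(0.3589,0.9334)
member 9 (4-6): L=2.9930, (cx,cy)=(1.0000,0.0000)
member 10 (5-6): L=3.8594, (cx,cy)=(0.4280,-0.9038)
solve A·x = −loads:
  F[0-1] = -2989.2613 N (compression)
  F[0-2] = +3176.5359 N (tension)
  F[1-2] = +2499.8692 N (tension)
  F[1-3] = -2130.6486 N (compression)
  F[2-3] = -1241.7650 N (compression)
  F[2-4] = +2617.1164 N (tension)
  F[3-4] = -2089.5319 N (compression)
  F[3-5] = -1945.5502 N (compression)
  F[4-5] = +2100.1551 N (tension)
  F[4-6] = +1139.9507 N (tension)
  F[5-6] = -2663.1761 N (compression)
  Rx@0 = -1927.2100 N
  Ry@0 = +2715.6708 N
  Ry@6 = +2406.8692 N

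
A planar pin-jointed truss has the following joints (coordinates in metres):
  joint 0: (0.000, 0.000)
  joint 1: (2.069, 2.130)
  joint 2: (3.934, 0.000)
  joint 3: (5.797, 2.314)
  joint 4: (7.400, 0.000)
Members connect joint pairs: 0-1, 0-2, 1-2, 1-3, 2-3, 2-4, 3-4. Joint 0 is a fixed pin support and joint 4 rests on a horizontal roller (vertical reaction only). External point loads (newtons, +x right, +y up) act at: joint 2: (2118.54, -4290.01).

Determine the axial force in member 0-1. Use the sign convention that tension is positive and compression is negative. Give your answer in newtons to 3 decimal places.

-2801.252

N=5 nodes, M=7 members, R=3 reactions → 2N=10, M+R=10
member 0 (0-1): L=2.9695, (cx,cy)=(0.6968,0.7173)
member 1 (0-2): L=3.9340, (cx,cy)=(1.0000,0.0000)
member 2 (1-2): L=2.8311, (cx,cy)=(0.6588,-0.7524)
member 3 (1-3): L=3.7325, (cx,cy)=(0.9988,0.0493)
member 4 (2-3): L=2.9708, (cx,cy)=(0.6271,0.7789)
member 5 (2-4): L=3.4660, (cx,cy)=(1.0000,0.0000)
member 6 (3-4): L=2.8150, (cx,cy)=(0.5695,-0.8220)
solve A·x = −loads:
  F[0-1] = -2801.2524 N (compression)
  F[0-2] = +4070.3432 N (tension)
  F[1-2] = +2437.3599 N (tension)
  F[1-3] = -3561.7557 N (compression)
  F[2-3] = +3153.3657 N (tension)
  F[2-4] = +1579.9055 N (tension)
  F[3-4] = -2774.4406 N (compression)
  Rx@0 = -2118.5400 N
  Ry@0 = +2009.3479 N
  Ry@4 = +2280.6621 N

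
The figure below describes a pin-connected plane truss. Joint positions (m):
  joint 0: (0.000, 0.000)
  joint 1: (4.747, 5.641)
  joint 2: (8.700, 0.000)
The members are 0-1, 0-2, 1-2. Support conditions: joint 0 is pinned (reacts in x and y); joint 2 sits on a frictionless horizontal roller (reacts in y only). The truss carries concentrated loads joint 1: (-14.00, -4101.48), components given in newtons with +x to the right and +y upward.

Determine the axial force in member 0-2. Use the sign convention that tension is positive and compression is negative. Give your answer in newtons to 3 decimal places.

1561.874

N=3 nodes, M=3 members, R=3 reactions → 2N=6, M+R=6
member 0 (0-1): L=7.3726, (cx,cy)=(0.6439,0.7651)
member 1 (0-2): L=8.7000, (cx,cy)=(1.0000,0.0000)
member 2 (1-2): L=6.8882, (cx,cy)=(0.5739,-0.8189)
solve A·x = −loads:
  F[0-1] = -2447.4942 N (compression)
  F[0-2] = +1561.8744 N (tension)
  F[1-2] = -2721.5986 N (compression)
  Rx@0 = +14.0000 N
  Ry@0 = +1872.6580 N
  Ry@2 = +2228.8220 N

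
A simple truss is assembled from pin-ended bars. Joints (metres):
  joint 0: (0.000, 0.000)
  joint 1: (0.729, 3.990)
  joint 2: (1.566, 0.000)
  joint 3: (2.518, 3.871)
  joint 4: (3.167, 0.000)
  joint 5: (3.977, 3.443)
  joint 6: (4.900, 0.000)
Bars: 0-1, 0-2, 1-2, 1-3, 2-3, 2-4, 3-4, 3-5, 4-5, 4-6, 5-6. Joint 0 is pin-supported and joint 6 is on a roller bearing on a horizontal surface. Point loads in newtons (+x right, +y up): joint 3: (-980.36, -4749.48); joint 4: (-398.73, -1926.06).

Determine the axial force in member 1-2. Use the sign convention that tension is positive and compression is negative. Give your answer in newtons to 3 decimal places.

N=7 nodes, M=11 members, R=3 reactions → 2N=14, M+R=14
member 0 (0-1): L=4.0560, (cx,cy)=(0.1797,0.9837)
member 1 (0-2): L=1.5660, (cx,cy)=(1.0000,0.0000)
member 2 (1-2): L=4.0768, (cx,cy)=(0.2053,-0.9787)
member 3 (1-3): L=1.7930, (cx,cy)=(0.9978,-0.0664)
member 4 (2-3): L=3.9863, (cx,cy)=(0.2388,0.9711)
member 5 (2-4): L=1.6010, (cx,cy)=(1.0000,0.0000)
member 6 (3-4): L=3.9250, (cx,cy)=(0.1653,-0.9862)
member 7 (3-5): L=1.5205, (cx,cy)=(0.9596,-0.2815)
member 8 (4-5): L=3.5370, (cx,cy)=(0.2290,0.9734)
member 9 (4-6): L=1.7330, (cx,cy)=(1.0000,0.0000)
member 10 (5-6): L=3.5646, (cx,cy)=(0.2589,-0.9659)
solve A·x = −loads:
  F[0-1] = -3826.8268 N (compression)
  F[0-2] = -691.2886 N (compression)
  F[1-2] = +3948.2870 N (tension)
  F[1-3] = -1501.7188 N (compression)
  F[2-3] = -3979.3217 N (compression)
  F[2-4] = +1069.6403 N (tension)
  F[3-4] = -591.0250 N (compression)
  F[3-5] = -1428.4034 N (compression)
  F[4-5] = +2577.4463 N (tension)
  F[4-6] = +780.3895 N (tension)
  F[5-6] = -3013.8192 N (compression)
  Rx@0 = +1379.0900 N
  Ry@0 = +3764.5096 N
  Ry@6 = +2911.0304 N

3948.287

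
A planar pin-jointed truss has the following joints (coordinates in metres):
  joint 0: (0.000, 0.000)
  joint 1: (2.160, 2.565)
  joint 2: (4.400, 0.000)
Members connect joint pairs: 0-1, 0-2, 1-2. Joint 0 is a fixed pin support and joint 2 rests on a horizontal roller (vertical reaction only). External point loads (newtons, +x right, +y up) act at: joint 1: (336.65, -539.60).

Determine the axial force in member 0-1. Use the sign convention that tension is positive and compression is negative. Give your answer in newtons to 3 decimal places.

N=3 nodes, M=3 members, R=3 reactions → 2N=6, M+R=6
member 0 (0-1): L=3.3533, (cx,cy)=(0.6441,0.7649)
member 1 (0-2): L=4.4000, (cx,cy)=(1.0000,0.0000)
member 2 (1-2): L=3.4054, (cx,cy)=(0.6578,-0.7532)
solve A·x = −loads:
  F[0-1] = -102.5659 N (compression)
  F[0-2] = +402.7164 N (tension)
  F[1-2] = -612.2387 N (compression)
  Rx@0 = -336.6500 N
  Ry@0 = +78.4538 N
  Ry@2 = +461.1462 N

-102.566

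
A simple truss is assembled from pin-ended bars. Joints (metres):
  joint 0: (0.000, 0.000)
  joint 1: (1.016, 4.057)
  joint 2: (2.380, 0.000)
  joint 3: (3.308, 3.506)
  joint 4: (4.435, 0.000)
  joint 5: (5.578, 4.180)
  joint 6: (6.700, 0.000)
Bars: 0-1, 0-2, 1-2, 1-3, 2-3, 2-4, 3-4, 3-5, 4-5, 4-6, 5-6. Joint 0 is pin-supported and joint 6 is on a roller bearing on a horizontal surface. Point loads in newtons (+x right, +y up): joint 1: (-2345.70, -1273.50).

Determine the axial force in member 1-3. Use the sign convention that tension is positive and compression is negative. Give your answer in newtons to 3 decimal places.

N=7 nodes, M=11 members, R=3 reactions → 2N=14, M+R=14
member 0 (0-1): L=4.1823, (cx,cy)=(0.2429,0.9700)
member 1 (0-2): L=2.3800, (cx,cy)=(1.0000,0.0000)
member 2 (1-2): L=4.2802, (cx,cy)=(0.3187,-0.9479)
member 3 (1-3): L=2.3573, (cx,cy)=(0.9723,-0.2337)
member 4 (2-3): L=3.6267, (cx,cy)=(0.2559,0.9667)
member 5 (2-4): L=2.0550, (cx,cy)=(1.0000,0.0000)
member 6 (3-4): L=3.6827, (cx,cy)=(0.3060,-0.9520)
member 7 (3-5): L=2.3679, (cx,cy)=(0.9586,0.2846)
member 8 (4-5): L=4.3335, (cx,cy)=(0.2638,0.9646)
member 9 (4-6): L=2.2650, (cx,cy)=(1.0000,0.0000)
member 10 (5-6): L=4.3280, (cx,cy)=(0.2592,-0.9658)
solve A·x = −loads:
  F[0-1] = -2577.9842 N (compression)
  F[0-2] = -1719.4318 N (compression)
  F[1-2] = +934.1785 N (tension)
  F[1-3] = +1462.2337 N (tension)
  F[2-3] = -915.9659 N (compression)
  F[2-4] = -1187.3529 N (compression)
  F[3-4] = +1514.8354 N (tension)
  F[3-5] = +755.0026 N (tension)
  F[4-5] = -1495.1027 N (compression)
  F[4-6] = -329.4219 N (compression)
  F[5-6] = +1270.7010 N (tension)
  Rx@0 = +2345.7000 N
  Ry@0 = +2500.7580 N
  Ry@6 = -1227.2580 N

1462.234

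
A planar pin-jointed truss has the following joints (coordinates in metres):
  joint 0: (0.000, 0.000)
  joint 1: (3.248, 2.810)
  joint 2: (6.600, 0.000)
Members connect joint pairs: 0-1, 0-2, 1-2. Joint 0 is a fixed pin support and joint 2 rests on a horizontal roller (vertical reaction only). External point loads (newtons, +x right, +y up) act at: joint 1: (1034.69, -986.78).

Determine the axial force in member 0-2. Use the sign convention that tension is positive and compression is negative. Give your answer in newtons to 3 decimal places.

N=3 nodes, M=3 members, R=3 reactions → 2N=6, M+R=6
member 0 (0-1): L=4.2948, (cx,cy)=(0.7563,0.6543)
member 1 (0-2): L=6.6000, (cx,cy)=(1.0000,0.0000)
member 2 (1-2): L=4.3740, (cx,cy)=(0.7663,-0.6424)
solve A·x = −loads:
  F[0-1] = -92.6791 N (compression)
  F[0-2] = +1104.7792 N (tension)
  F[1-2] = -1441.6230 N (compression)
  Rx@0 = -1034.6900 N
  Ry@0 = +60.6375 N
  Ry@2 = +926.1425 N

1104.779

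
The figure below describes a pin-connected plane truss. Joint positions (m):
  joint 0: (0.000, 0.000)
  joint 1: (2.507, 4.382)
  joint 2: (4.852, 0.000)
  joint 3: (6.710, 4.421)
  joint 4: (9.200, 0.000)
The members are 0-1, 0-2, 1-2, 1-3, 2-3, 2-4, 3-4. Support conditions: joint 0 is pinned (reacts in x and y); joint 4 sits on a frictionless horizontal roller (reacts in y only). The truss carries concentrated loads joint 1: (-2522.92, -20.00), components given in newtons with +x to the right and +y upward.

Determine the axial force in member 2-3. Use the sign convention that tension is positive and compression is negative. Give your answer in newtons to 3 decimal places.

-1309.464

N=5 nodes, M=7 members, R=3 reactions → 2N=10, M+R=10
member 0 (0-1): L=5.0485, (cx,cy)=(0.4966,0.8680)
member 1 (0-2): L=4.8520, (cx,cy)=(1.0000,0.0000)
member 2 (1-2): L=4.9700, (cx,cy)=(0.4718,-0.8817)
member 3 (1-3): L=4.2032, (cx,cy)=(1.0000,0.0093)
member 4 (2-3): L=4.7956, (cx,cy)=(0.3874,0.9219)
member 5 (2-4): L=4.3480, (cx,cy)=(1.0000,0.0000)
member 6 (3-4): L=5.0740, (cx,cy)=(0.4907,-0.8713)
solve A·x = −loads:
  F[0-1] = -1401.2050 N (compression)
  F[0-2] = -1827.1001 N (compression)
  F[1-2] = +1369.1752 N (tension)
  F[1-3] = +1181.1322 N (tension)
  F[2-3] = -1309.4638 N (compression)
  F[2-4] = -673.7406 N (compression)
  F[3-4] = +1372.9120 N (tension)
  Rx@0 = +2522.9200 N
  Ry@0 = +1216.2278 N
  Ry@4 = -1196.2278 N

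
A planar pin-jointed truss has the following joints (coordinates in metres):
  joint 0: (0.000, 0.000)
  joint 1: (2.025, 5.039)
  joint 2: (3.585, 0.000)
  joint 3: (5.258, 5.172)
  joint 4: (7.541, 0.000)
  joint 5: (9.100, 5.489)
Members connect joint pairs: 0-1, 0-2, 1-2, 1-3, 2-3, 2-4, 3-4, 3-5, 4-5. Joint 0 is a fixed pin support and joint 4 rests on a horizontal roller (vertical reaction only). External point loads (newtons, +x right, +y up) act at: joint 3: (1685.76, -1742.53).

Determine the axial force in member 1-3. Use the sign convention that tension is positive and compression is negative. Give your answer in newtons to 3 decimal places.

N=6 nodes, M=9 members, R=3 reactions → 2N=12, M+R=12
member 0 (0-1): L=5.4307, (cx,cy)=(0.3729,0.9279)
member 1 (0-2): L=3.5850, (cx,cy)=(1.0000,0.0000)
member 2 (1-2): L=5.2750, (cx,cy)=(0.2957,-0.9553)
member 3 (1-3): L=3.2357, (cx,cy)=(0.9992,0.0411)
member 4 (2-3): L=5.4359, (cx,cy)=(0.3078,0.9515)
member 5 (2-4): L=3.9560, (cx,cy)=(1.0000,0.0000)
member 6 (3-4): L=5.6535, (cx,cy)=(0.4038,-0.9148)
member 7 (3-5): L=3.8551, (cx,cy)=(0.9966,0.0822)
member 8 (4-5): L=5.7061, (cx,cy)=(0.2732,0.9620)
solve A·x = −loads:
  F[0-1] = +677.4996 N (tension)
  F[0-2] = +1433.1323 N (tension)
  F[1-2] = -639.0553 N (compression)
  F[1-3] = +441.9937 N (tension)
  F[2-3] = +641.6136 N (tension)
  F[2-4] = +1046.6696 N (tension)
  F[3-4] = -2591.9013 N (compression)
  F[3-5] = -0.0000 N (compression)
  F[4-5] = +0.0000 N (tension)
  Rx@0 = -1685.7600 N
  Ry@0 = -628.6374 N
  Ry@4 = +2371.1674 N

441.994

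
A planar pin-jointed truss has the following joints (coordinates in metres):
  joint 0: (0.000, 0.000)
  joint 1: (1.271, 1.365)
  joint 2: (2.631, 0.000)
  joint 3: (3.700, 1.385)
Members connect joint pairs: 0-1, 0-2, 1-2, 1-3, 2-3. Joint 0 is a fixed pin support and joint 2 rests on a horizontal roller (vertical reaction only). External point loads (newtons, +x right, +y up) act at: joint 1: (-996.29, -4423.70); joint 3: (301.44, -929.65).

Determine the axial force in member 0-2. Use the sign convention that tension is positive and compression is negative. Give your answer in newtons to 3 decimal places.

1416.176

N=4 nodes, M=5 members, R=3 reactions → 2N=8, M+R=8
member 0 (0-1): L=1.8651, (cx,cy)=(0.6815,0.7319)
member 1 (0-2): L=2.6310, (cx,cy)=(1.0000,0.0000)
member 2 (1-2): L=1.9269, (cx,cy)=(0.7058,-0.7084)
member 3 (1-3): L=2.4291, (cx,cy)=(1.0000,0.0082)
member 4 (2-3): L=1.7496, (cx,cy)=(0.6110,0.7916)
solve A·x = −loads:
  F[0-1] = -3097.8073 N (compression)
  F[0-2] = +1416.1760 N (tension)
  F[1-2] = -3032.3190 N (compression)
  F[1-3] = +1025.5342 N (tension)
  F[2-3] = -1185.0240 N (compression)
  Rx@0 = +694.8500 N
  Ry@0 = +2267.1523 N
  Ry@2 = +3086.1977 N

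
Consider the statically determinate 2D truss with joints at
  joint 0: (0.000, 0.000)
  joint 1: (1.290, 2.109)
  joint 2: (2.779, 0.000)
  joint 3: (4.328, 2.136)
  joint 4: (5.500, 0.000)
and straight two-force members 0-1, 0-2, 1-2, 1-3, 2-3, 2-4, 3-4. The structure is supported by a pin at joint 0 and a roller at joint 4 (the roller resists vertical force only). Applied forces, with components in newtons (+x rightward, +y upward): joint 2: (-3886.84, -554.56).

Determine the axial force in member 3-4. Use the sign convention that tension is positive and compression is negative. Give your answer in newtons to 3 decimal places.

-319.612

N=5 nodes, M=7 members, R=3 reactions → 2N=10, M+R=10
member 0 (0-1): L=2.4722, (cx,cy)=(0.5218,0.8531)
member 1 (0-2): L=2.7790, (cx,cy)=(1.0000,0.0000)
member 2 (1-2): L=2.5817, (cx,cy)=(0.5768,-0.8169)
member 3 (1-3): L=3.0381, (cx,cy)=(1.0000,0.0089)
member 4 (2-3): L=2.6385, (cx,cy)=(0.5871,0.8095)
member 5 (2-4): L=2.7210, (cx,cy)=(1.0000,0.0000)
member 6 (3-4): L=2.4364, (cx,cy)=(0.4810,-0.8767)
solve A·x = −loads:
  F[0-1] = -321.6095 N (compression)
  F[0-2] = -3719.0263 N (compression)
  F[1-2] = +331.9358 N (tension)
  F[1-3] = -359.2750 N (compression)
  F[2-3] = +350.0723 N (tension)
  F[2-4] = +153.7449 N (tension)
  F[3-4] = -319.6120 N (compression)
  Rx@0 = +3886.8400 N
  Ry@0 = +274.3560 N
  Ry@4 = +280.2040 N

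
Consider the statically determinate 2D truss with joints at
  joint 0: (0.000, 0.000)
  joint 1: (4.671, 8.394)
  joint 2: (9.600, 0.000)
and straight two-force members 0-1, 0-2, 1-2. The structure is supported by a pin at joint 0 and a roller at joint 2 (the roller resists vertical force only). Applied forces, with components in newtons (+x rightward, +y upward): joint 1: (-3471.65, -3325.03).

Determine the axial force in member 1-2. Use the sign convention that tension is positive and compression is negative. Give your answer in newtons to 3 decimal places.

N=3 nodes, M=3 members, R=3 reactions → 2N=6, M+R=6
member 0 (0-1): L=9.6061, (cx,cy)=(0.4863,0.8738)
member 1 (0-2): L=9.6000, (cx,cy)=(1.0000,0.0000)
member 2 (1-2): L=9.7342, (cx,cy)=(0.5064,-0.8623)
solve A·x = −loads:
  F[0-1] = -5427.5807 N (compression)
  F[0-2] = -832.4743 N (compression)
  F[1-2] = +1644.0364 N (tension)
  Rx@0 = +3471.6500 N
  Ry@0 = +4742.7191 N
  Ry@2 = -1417.6891 N

1644.036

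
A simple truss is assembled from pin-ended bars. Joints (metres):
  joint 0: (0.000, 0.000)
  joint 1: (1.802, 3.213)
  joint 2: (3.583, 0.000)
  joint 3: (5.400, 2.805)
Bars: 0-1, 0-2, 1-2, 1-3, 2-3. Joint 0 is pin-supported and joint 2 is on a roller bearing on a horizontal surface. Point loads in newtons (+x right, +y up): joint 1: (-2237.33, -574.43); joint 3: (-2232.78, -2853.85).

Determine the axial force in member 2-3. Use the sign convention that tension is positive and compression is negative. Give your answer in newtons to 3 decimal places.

N=4 nodes, M=5 members, R=3 reactions → 2N=8, M+R=8
member 0 (0-1): L=3.6838, (cx,cy)=(0.4892,0.8722)
member 1 (0-2): L=3.5830, (cx,cy)=(1.0000,0.0000)
member 2 (1-2): L=3.6736, (cx,cy)=(0.4848,-0.8746)
member 3 (1-3): L=3.6211, (cx,cy)=(0.9936,-0.1127)
member 4 (2-3): L=3.3421, (cx,cy)=(0.5437,0.8393)
solve A·x = −loads:
  F[0-1] = -2972.4555 N (compression)
  F[0-2] = -3016.0877 N (compression)
  F[1-2] = +2353.8224 N (tension)
  F[1-3] = -360.1439 N (compression)
  F[2-3] = -3448.6345 N (compression)
  Rx@0 = +4470.1100 N
  Ry@0 = +2592.5491 N
  Ry@2 = +835.7309 N

-3448.634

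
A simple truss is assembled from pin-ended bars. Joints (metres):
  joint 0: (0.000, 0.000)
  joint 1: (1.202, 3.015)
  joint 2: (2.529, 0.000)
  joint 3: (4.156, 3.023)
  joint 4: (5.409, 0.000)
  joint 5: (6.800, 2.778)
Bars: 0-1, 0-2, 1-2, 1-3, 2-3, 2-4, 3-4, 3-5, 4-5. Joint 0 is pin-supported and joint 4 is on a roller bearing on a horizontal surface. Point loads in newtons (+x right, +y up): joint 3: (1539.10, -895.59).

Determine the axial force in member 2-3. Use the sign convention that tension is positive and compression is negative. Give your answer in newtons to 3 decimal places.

N=6 nodes, M=9 members, R=3 reactions → 2N=12, M+R=12
member 0 (0-1): L=3.2458, (cx,cy)=(0.3703,0.9289)
member 1 (0-2): L=2.5290, (cx,cy)=(1.0000,0.0000)
member 2 (1-2): L=3.2941, (cx,cy)=(0.4028,-0.9153)
member 3 (1-3): L=2.9540, (cx,cy)=(1.0000,0.0027)
member 4 (2-3): L=3.4330, (cx,cy)=(0.4739,0.8806)
member 5 (2-4): L=2.8800, (cx,cy)=(1.0000,0.0000)
member 6 (3-4): L=3.2724, (cx,cy)=(0.3829,-0.9238)
member 7 (3-5): L=2.6553, (cx,cy)=(0.9957,-0.0923)
member 8 (4-5): L=3.1068, (cx,cy)=(0.4477,0.8942)
solve A·x = −loads:
  F[0-1] = +702.6724 N (tension)
  F[0-2] = +1278.8807 N (tension)
  F[1-2] = -711.5189 N (compression)
  F[1-3] = +546.8498 N (tension)
  F[2-3] = +739.5620 N (tension)
  F[2-4] = +641.7545 N (tension)
  F[3-4] = -1676.0344 N (compression)
  F[3-5] = -0.0000 N (tension)
  F[4-5] = +0.0000 N (tension)
  Rx@0 = -1539.1000 N
  Ry@0 = -652.7131 N
  Ry@4 = +1548.3031 N

739.562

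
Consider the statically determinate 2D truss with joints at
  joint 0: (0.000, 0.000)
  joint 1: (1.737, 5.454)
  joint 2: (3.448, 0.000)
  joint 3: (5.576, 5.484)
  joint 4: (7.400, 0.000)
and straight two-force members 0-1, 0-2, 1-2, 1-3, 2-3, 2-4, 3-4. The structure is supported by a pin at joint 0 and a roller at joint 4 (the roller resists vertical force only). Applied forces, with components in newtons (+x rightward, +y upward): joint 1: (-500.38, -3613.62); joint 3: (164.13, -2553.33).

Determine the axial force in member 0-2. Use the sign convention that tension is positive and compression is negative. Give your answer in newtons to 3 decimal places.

823.635

N=5 nodes, M=7 members, R=3 reactions → 2N=10, M+R=10
member 0 (0-1): L=5.7239, (cx,cy)=(0.3035,0.9528)
member 1 (0-2): L=3.4480, (cx,cy)=(1.0000,0.0000)
member 2 (1-2): L=5.7161, (cx,cy)=(0.2993,-0.9541)
member 3 (1-3): L=3.8391, (cx,cy)=(1.0000,0.0078)
member 4 (2-3): L=5.8824, (cx,cy)=(0.3618,0.9323)
member 5 (2-4): L=3.9520, (cx,cy)=(1.0000,0.0000)
member 6 (3-4): L=5.7794, (cx,cy)=(0.3156,-0.9489)
solve A·x = −loads:
  F[0-1] = -3822.1582 N (compression)
  F[0-2] = +823.6345 N (tension)
  F[1-2] = +24.1963 N (tension)
  F[1-3] = -666.7676 N (compression)
  F[2-3] = -24.7641 N (compression)
  F[2-4] = +839.8358 N (tension)
  F[3-4] = -2661.0364 N (compression)
  Rx@0 = +336.2500 N
  Ry@0 = +3641.9172 N
  Ry@4 = +2525.0328 N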